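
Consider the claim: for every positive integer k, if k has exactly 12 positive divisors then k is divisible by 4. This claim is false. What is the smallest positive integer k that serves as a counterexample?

Check each positive integer k in order until k has exactly 12 positive divisors but k is not divisible by 4.
For k = 60, 72, 84 the conclusion holds.
k = 90: τ(90) = 12; 90 mod 4 = 2.
Thus k = 90 disproves the claim, and no smaller k works.

k = 90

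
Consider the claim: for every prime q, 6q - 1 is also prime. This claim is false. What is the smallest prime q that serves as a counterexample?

q = 11

We need the least prime q for which 6q - 1 is not prime.
q = 2: 6q - 1 = 11, prime.
q = 3: 6q - 1 = 17, prime.
q = 5: 6q - 1 = 29, prime.
q = 7: 6q - 1 = 41, prime.
q = 11: 6q - 1 = 65 = 5 × 13, not prime.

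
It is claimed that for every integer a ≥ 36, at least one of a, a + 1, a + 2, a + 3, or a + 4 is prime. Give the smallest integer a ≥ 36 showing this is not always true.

For a = 36, 37, 38, 39, …, 45, 46, 47 the conclusion holds.
a = 48: 48 = 2 × 24; 49 = 7 × 7; 50 = 2 × 25; 51 = 3 × 17; 52 = 2 × 26 — all composite.

a = 48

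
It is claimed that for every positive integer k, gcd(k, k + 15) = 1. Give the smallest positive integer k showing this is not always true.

A counterexample is any positive integer k such that gcd(k, k + 15) > 1; we check each in order.
k = 1: gcd(1, 16) = 1.
k = 2: gcd(2, 17) = 1.
k = 3: gcd(3, 18) = 3.

k = 3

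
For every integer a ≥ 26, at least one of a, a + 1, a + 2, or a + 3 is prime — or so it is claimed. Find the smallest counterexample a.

a = 32

a = 26: 29 is prime.
a = 27: 29 is prime.
a = 28: 29 is prime.
a = 29: 29 is prime.
a = 30: 31 is prime.
a = 31: 31 is prime.
a = 32: 32 = 2 × 16; 33 = 3 × 11; 34 = 2 × 17; 35 = 5 × 7 — all composite.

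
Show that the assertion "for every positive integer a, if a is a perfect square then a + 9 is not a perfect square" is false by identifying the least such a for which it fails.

a = 16

We need the least positive integer a for which a is a perfect square but a + 9 is a perfect square.
a = 1: 1 + 9 = 10, not a perfect square.
a = 4: 4 + 9 = 13, not a perfect square.
a = 9: 9 + 9 = 18, not a perfect square.
a = 16: 16 = 4² and 16 + 9 = 25 = 5².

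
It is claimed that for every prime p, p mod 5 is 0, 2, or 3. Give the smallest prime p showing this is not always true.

A counterexample is any prime p such that the claim fails; we check each in order.
For p = 2, 3, 5, 7 the conclusion holds.
p = 11: 11 mod 5 = 1 — not in {0, 2, 3}.
Thus p = 11 disproves the claim, and no smaller p works.

p = 11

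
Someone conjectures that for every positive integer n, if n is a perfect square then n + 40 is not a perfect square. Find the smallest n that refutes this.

A counterexample is any positive integer n such that n is a perfect square but n + 40 is a perfect square; we check each in order.
n = 1: 1 + 40 = 41, not a perfect square.
n = 4: 4 + 40 = 44, not a perfect square.
n = 9: 9 = 3² and 9 + 40 = 49 = 7².
So n = 9 is the smallest counterexample.

n = 9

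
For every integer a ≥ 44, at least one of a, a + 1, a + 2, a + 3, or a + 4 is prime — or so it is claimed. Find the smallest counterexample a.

We need the least integer a ≥ 44 for which a, a + 1, a + 2, a + 3, a + 4 are all composite.
For a = 44, 45, 46, 47 the conclusion holds.
a = 48: 48 = 2 × 24; 49 = 7 × 7; 50 = 2 × 25; 51 = 3 × 17; 52 = 2 × 26 — all composite.
Thus a = 48 disproves the claim, and no smaller a works.

a = 48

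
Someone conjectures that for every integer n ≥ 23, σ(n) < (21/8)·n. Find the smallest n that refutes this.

n = 60

Check each integer n ≥ 23 in order until the claim fails.
For n = 23, 24, 25, 26, …, 57, 58, 59 the conclusion holds.
n = 60: σ(60) = 168; 168 ≥ 315/2.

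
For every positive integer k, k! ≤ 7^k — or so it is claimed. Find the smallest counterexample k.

k = 17

A counterexample is any positive integer k such that k! > 7^k; we check each in order.
The first 16 eligible values, up to k = 16, all satisfy the conclusion.
k = 17: k! = 355687428096000 and 7^k = 232630513987207, so 355687428096000 > 232630513987207.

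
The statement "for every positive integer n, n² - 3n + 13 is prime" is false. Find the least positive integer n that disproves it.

A counterexample is any positive integer n such that n² - 3n + 13 is not prime; we check each in order.
The first 11 eligible values, up to n = 11, all satisfy the conclusion.
n = 12: n² - 3n + 13 = 121 = 11 × 11, composite.
Thus n = 12 disproves the claim, and no smaller n works.

n = 12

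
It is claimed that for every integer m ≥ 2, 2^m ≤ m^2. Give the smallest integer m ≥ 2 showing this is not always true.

m = 5

Check each integer m ≥ 2 in order until 2^m > m^2.
m = 2: 2^m = 4 and m^2 = 4, so 4 ≤ 4.
m = 3: 2^m = 8 and m^2 = 9, so 8 ≤ 9.
m = 4: 2^m = 16 and m^2 = 16, so 16 ≤ 16.
m = 5: 2^m = 32 and m^2 = 25, so 32 > 25.
So m = 5 is the smallest counterexample.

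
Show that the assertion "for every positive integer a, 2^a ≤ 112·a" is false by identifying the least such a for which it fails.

a = 11

For a = 1, 2, 3, 4, 5, 6, 7, 8, 9, 10 the conclusion holds.
a = 11: 2^a = 2048 and 112·a = 1232, so 2048 > 1232.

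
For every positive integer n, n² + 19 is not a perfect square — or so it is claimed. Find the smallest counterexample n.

We need the least positive integer n for which n² + 19 is a perfect square.
The first 8 eligible values, up to n = 8, all satisfy the conclusion.
n = 9: 9² + 19 = 100 = 10², a perfect square.

n = 9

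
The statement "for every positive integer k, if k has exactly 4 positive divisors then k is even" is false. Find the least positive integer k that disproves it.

k = 15

Check each positive integer k in order until k has exactly 4 positive divisors but k is odd.
k = 6: divisors of 6: 1, 2, 3, 6; 6 is even.
k = 8: divisors of 8: 1, 2, 4, 8; 8 is even.
k = 10: divisors of 10: 1, 2, 5, 10; 10 is even.
k = 14: divisors of 14: 1, 2, 7, 14; 14 is even.
k = 15: divisors of 15: 1, 3, 5, 15; 15 is odd.
Thus k = 15 disproves the claim, and no smaller k works.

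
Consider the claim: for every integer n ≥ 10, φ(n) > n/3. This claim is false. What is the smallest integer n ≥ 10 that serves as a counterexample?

We need the least integer n ≥ 10 for which the claim fails.
n = 10: φ(10) = 4 and 10/3 = 10/3, so φ(10) > 10/3.
n = 11: φ(11) = 10 and 11/3 = 11/3, so φ(11) > 11/3.
n = 12: φ(12) = 4 and 12/3 = 4, so φ(12) ≤ 12/3.
So n = 12 is the smallest counterexample.

n = 12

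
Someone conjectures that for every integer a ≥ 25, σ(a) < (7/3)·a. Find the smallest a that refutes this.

A counterexample is any integer a ≥ 25 such that the claim fails; we check each in order.
For a = 25, 26, 27, 28, 29 the conclusion holds.
a = 30: σ(30) = 72; 72 ≥ 70.

a = 30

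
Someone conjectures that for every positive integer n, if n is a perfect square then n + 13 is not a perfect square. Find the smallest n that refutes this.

n = 36

We need the least positive integer n for which n is a perfect square but n + 13 is a perfect square.
The first 5 eligible values, up to n = 25, all satisfy the conclusion.
n = 36: 36 = 6² and 36 + 13 = 49 = 7².
So n = 36 is the smallest counterexample.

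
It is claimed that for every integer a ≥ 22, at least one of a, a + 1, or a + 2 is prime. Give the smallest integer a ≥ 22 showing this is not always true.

A counterexample is any integer a ≥ 22 such that a, a + 1, a + 2 are all composite; we check each in order.
a = 22: 23 is prime.
a = 23: 23 is prime.
a = 24: 24 = 2 × 12; 25 = 5 × 5; 26 = 2 × 13 — all composite.
Hence a = 24 is a counterexample.

a = 24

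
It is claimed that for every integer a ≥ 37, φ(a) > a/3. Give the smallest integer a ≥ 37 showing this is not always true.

A counterexample is any integer a ≥ 37 such that the claim fails; we check each in order.
a = 37: φ(37) = 36 and 37/3 = 37/3, so φ(37) > 37/3.
a = 38: φ(38) = 18 and 38/3 = 38/3, so φ(38) > 38/3.
a = 39: φ(39) = 24 and 39/3 = 13, so φ(39) > 39/3.
a = 40: φ(40) = 16 and 40/3 = 40/3, so φ(40) > 40/3.
a = 41: φ(41) = 40 and 41/3 = 41/3, so φ(41) > 41/3.
a = 42: φ(42) = 12 and 42/3 = 14, so φ(42) ≤ 42/3.

a = 42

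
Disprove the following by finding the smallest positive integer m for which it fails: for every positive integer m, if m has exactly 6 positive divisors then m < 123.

m = 124

For m = 12, 18, 20, 28, …, 99, 116, 117 the conclusion holds.
m = 124: τ(124) = 6; 124 ≥ 123.
Hence m = 124 is a counterexample.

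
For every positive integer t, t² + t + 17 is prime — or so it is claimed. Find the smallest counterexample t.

We need the least positive integer t for which t² + t + 17 is not prime.
For t = 1, 2, 3, 4, …, 13, 14, 15 the conclusion holds.
t = 16: t² + t + 17 = 289 = 17 × 17, composite.

t = 16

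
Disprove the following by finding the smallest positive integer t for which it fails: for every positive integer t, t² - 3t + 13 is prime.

t = 12

A counterexample is any positive integer t such that t² - 3t + 13 is not prime; we check each in order.
The first 11 eligible values, up to t = 11, all satisfy the conclusion.
t = 12: t² - 3t + 13 = 121 = 11 × 11, composite.
Thus t = 12 disproves the claim, and no smaller t works.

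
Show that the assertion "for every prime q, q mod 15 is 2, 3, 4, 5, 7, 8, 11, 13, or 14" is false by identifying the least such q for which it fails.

For q = 2, 3, 5, 7, 11, 13, 17, 19, 23, 29 the conclusion holds.
q = 31: 31 mod 15 = 1 — not in {2, 3, 4, 5, 7, 8, 11, 13, 14}.

q = 31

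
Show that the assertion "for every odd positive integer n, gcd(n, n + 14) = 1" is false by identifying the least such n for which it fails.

n = 7

n = 1: gcd(1, 15) = 1.
n = 3: gcd(3, 17) = 1.
n = 5: gcd(5, 19) = 1.
n = 7: gcd(7, 21) = 7.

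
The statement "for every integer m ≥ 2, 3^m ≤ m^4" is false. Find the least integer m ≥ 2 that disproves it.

A counterexample is any integer m ≥ 2 such that 3^m > m^4; we check each in order.
m = 2: 3^m = 9 and m^4 = 16, so 9 ≤ 16.
m = 3: 3^m = 27 and m^4 = 81, so 27 ≤ 81.
m = 4: 3^m = 81 and m^4 = 256, so 81 ≤ 256.
m = 5: 3^m = 243 and m^4 = 625, so 243 ≤ 625.
m = 6: 3^m = 729 and m^4 = 1296, so 729 ≤ 1296.
m = 7: 3^m = 2187 and m^4 = 2401, so 2187 ≤ 2401.
m = 8: 3^m = 6561 and m^4 = 4096, so 6561 > 4096.

m = 8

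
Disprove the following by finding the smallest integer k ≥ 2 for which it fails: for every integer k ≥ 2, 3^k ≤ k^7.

k = 19

A counterexample is any integer k ≥ 2 such that 3^k > k^7; we check each in order.
The first 17 eligible values, up to k = 18, all satisfy the conclusion.
k = 19: 3^k = 1162261467 and k^7 = 893871739, so 1162261467 > 893871739.
So k = 19 is the smallest counterexample.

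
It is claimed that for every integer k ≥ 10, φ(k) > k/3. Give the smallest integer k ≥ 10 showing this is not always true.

k = 12

k = 10: φ(10) = 4 and 10/3 = 10/3, so φ(10) > 10/3.
k = 11: φ(11) = 10 and 11/3 = 11/3, so φ(11) > 11/3.
k = 12: φ(12) = 4 and 12/3 = 4, so φ(12) ≤ 12/3.
Thus k = 12 disproves the claim, and no smaller k works.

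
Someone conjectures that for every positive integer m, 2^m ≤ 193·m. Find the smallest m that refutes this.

m = 12

We need the least positive integer m for which 2^m > 193·m.
For m = 1, 2, 3, 4, …, 9, 10, 11 the conclusion holds.
m = 12: 2^m = 4096 and 193·m = 2316, so 4096 > 2316.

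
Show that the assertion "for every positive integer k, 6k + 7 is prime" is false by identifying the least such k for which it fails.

A counterexample is any positive integer k such that 6k + 7 is not prime; we check each in order.
For k = 1, 2 the conclusion holds.
k = 3: 6k + 7 = 25 = 5 × 5, composite.
So k = 3 is the smallest counterexample.

k = 3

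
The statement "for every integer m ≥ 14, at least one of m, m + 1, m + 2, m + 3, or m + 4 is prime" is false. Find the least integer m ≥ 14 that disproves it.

We need the least integer m ≥ 14 for which m, m + 1, m + 2, m + 3, m + 4 are all composite.
For m = 14, 15, 16, 17, 18, 19, 20, 21, 22, 23 the conclusion holds.
m = 24: 24 = 2 × 12; 25 = 5 × 5; 26 = 2 × 13; 27 = 3 × 9; 28 = 2 × 14 — all composite.
Hence m = 24 is a counterexample.

m = 24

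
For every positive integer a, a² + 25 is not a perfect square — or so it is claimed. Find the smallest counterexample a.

a = 12

We need the least positive integer a for which a² + 25 is a perfect square.
For a = 1, 2, 3, 4, …, 9, 10, 11 the conclusion holds.
a = 12: 12² + 25 = 169 = 13², a perfect square.
Hence a = 12 is a counterexample.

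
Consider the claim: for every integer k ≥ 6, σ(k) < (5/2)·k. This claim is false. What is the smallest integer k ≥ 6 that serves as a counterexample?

k = 24

A counterexample is any integer k ≥ 6 such that the claim fails; we check each in order.
For k = 6, 7, 8, 9, …, 21, 22, 23 the conclusion holds.
k = 24: σ(24) = 60; 60 ≥ 60.
So k = 24 is the smallest counterexample.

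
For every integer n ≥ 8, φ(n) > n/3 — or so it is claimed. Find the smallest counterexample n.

The first 4 eligible values, up to n = 11, all satisfy the conclusion.
n = 12: φ(12) = 4 and 12/3 = 4, so φ(12) ≤ 12/3.

n = 12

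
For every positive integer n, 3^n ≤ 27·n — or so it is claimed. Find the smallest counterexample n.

We need the least positive integer n for which 3^n > 27·n.
The first 4 eligible values, up to n = 4, all satisfy the conclusion.
n = 5: 3^n = 243 and 27·n = 135, so 243 > 135.
Hence n = 5 is a counterexample.

n = 5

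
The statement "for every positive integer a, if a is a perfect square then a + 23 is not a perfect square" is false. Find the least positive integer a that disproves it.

We need the least positive integer a for which a is a perfect square but a + 23 is a perfect square.
The first 10 eligible values, up to a = 100, all satisfy the conclusion.
a = 121: 121 = 11² and 121 + 23 = 144 = 12².

a = 121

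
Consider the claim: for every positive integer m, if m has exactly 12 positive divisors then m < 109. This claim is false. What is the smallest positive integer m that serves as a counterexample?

m = 60: τ(60) = 12; 60 < 109.
m = 72: τ(72) = 12; 72 < 109.
m = 84: τ(84) = 12; 84 < 109.
m = 90: τ(90) = 12; 90 < 109.
m = 96: τ(96) = 12; 96 < 109.
m = 108: τ(108) = 12; 108 < 109.
m = 126: τ(126) = 12; 126 ≥ 109.

m = 126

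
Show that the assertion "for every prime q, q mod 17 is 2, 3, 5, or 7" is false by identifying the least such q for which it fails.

q = 11

Check each prime q in order until the claim fails.
q = 2: 2 mod 17 = 2.
q = 3: 3 mod 17 = 3.
q = 5: 5 mod 17 = 5.
q = 7: 7 mod 17 = 7.
q = 11: 11 mod 17 = 11 — not in {2, 3, 5, 7}.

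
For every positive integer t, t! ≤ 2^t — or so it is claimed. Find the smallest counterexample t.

t = 4

A counterexample is any positive integer t such that t! > 2^t; we check each in order.
For t = 1, 2, 3 the conclusion holds.
t = 4: t! = 24 and 2^t = 16, so 24 > 16.
Hence t = 4 is a counterexample.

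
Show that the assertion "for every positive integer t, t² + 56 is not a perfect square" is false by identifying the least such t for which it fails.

t = 5

We need the least positive integer t for which t² + 56 is a perfect square.
For t = 1, 2, 3, 4 the conclusion holds.
t = 5: 5² + 56 = 81 = 9², a perfect square.
So t = 5 is the smallest counterexample.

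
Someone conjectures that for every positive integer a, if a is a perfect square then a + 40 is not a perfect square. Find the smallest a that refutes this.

a = 1: 1 + 40 = 41, not a perfect square.
a = 4: 4 + 40 = 44, not a perfect square.
a = 9: 9 = 3² and 9 + 40 = 49 = 7².
Hence a = 9 is a counterexample.

a = 9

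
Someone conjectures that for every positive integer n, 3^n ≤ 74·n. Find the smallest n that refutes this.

n = 6

We need the least positive integer n for which 3^n > 74·n.
The first 5 eligible values, up to n = 5, all satisfy the conclusion.
n = 6: 3^n = 729 and 74·n = 444, so 729 > 444.
Thus n = 6 disproves the claim, and no smaller n works.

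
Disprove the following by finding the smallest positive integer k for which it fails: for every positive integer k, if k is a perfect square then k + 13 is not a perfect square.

k = 36

We need the least positive integer k for which k is a perfect square but k + 13 is a perfect square.
The first 5 eligible values, up to k = 25, all satisfy the conclusion.
k = 36: 36 = 6² and 36 + 13 = 49 = 7².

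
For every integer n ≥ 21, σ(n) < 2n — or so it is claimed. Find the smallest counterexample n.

n = 24

Check each integer n ≥ 21 in order until the claim fails.
n = 21: σ(21) = 32; 32 < 42.
n = 22: σ(22) = 36; 36 < 44.
n = 23: σ(23) = 24; 24 < 46.
n = 24: σ(24) = 60; 60 ≥ 48.
So n = 24 is the smallest counterexample.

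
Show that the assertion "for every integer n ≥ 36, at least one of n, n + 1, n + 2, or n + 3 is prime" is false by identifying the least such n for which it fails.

n = 48

Check each integer n ≥ 36 in order until n, n + 1, n + 2, n + 3 are all composite.
For n = 36, 37, 38, 39, …, 45, 46, 47 the conclusion holds.
n = 48: 48 = 2 × 24; 49 = 7 × 7; 50 = 2 × 25; 51 = 3 × 17 — all composite.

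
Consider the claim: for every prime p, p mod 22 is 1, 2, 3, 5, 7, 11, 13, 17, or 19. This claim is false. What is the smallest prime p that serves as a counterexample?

p = 31

We need the least prime p for which the claim fails.
The first 10 eligible values, up to p = 29, all satisfy the conclusion.
p = 31: 31 mod 22 = 9 — not in {1, 2, 3, 5, 7, 11, 13, 17, 19}.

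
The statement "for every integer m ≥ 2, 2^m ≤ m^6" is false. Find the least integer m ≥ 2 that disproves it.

We need the least integer m ≥ 2 for which 2^m > m^6.
For m = 2, 3, 4, 5, …, 27, 28, 29 the conclusion holds.
m = 30: 2^m = 1073741824 and m^6 = 729000000, so 1073741824 > 729000000.
Hence m = 30 is a counterexample.

m = 30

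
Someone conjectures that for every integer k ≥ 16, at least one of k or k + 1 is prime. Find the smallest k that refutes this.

k = 20

k = 16: 17 is prime.
k = 17: 17 is prime.
k = 18: 19 is prime.
k = 19: 19 is prime.
k = 20: 20 = 2 × 10; 21 = 3 × 7 — both composite.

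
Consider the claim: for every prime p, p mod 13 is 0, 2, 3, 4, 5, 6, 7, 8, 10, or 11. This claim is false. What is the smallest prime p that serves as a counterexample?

p = 53

A counterexample is any prime p such that the claim fails; we check each in order.
For p = 2, 3, 5, 7, …, 41, 43, 47 the conclusion holds.
p = 53: 53 mod 13 = 1 — not in {0, 2, 3, 4, 5, 6, 7, 8, 10, 11}.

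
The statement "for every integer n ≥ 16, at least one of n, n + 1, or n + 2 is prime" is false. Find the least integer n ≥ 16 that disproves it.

We need the least integer n ≥ 16 for which n, n + 1, n + 2 are all composite.
For n = 16, 17, 18, 19 the conclusion holds.
n = 20: 20 = 2 × 10; 21 = 3 × 7; 22 = 2 × 11 — all composite.

n = 20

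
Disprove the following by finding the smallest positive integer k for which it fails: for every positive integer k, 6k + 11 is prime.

Check each positive integer k in order until 6k + 11 is not prime.
k = 1: 6k + 11 = 17, prime.
k = 2: 6k + 11 = 23, prime.
k = 3: 6k + 11 = 29, prime.
k = 4: 6k + 11 = 35 = 5 × 7, composite.

k = 4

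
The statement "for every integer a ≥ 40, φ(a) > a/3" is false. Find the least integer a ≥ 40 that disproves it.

a = 42

Check each integer a ≥ 40 in order until the claim fails.
a = 40: φ(40) = 16 and 40/3 = 40/3, so φ(40) > 40/3.
a = 41: φ(41) = 40 and 41/3 = 41/3, so φ(41) > 41/3.
a = 42: φ(42) = 12 and 42/3 = 14, so φ(42) ≤ 42/3.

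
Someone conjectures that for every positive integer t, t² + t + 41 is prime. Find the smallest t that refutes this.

For t = 1, 2, 3, 4, …, 37, 38, 39 the conclusion holds.
t = 40: t² + t + 41 = 1681 = 41 × 41, composite.
Thus t = 40 disproves the claim, and no smaller t works.

t = 40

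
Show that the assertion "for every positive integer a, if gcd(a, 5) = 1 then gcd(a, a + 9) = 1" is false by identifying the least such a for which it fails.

a = 3

Check each positive integer a in order until gcd(a, 5) = 1 but gcd(a, a + 9) > 1.
For a = 1, 2 the conclusion holds.
a = 3: gcd(3, 12) = 3.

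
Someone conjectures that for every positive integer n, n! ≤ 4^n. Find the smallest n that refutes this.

A counterexample is any positive integer n such that n! > 4^n; we check each in order.
The first 8 eligible values, up to n = 8, all satisfy the conclusion.
n = 9: n! = 362880 and 4^n = 262144, so 362880 > 262144.
Hence n = 9 is a counterexample.

n = 9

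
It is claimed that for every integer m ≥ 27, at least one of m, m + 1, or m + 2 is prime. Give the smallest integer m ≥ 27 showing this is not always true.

m = 32

We need the least integer m ≥ 27 for which m, m + 1, m + 2 are all composite.
For m = 27, 28, 29, 30, 31 the conclusion holds.
m = 32: 32 = 2 × 16; 33 = 3 × 11; 34 = 2 × 17 — all composite.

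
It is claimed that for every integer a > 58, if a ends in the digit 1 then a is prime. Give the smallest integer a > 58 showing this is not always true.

a = 81

We need the least integer a > 58 for which a ends in the digit 1 but a is not prime.
a = 61: 61 ends in 1 and is prime.
a = 71: 71 ends in 1 and is prime.
a = 81: 81 ends in 1; 81 = 3 × 27, composite.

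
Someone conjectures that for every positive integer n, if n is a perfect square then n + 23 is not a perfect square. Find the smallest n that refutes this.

Check each positive integer n in order until n is a perfect square but n + 23 is a perfect square.
For n = 1, 4, 9, 16, 25, 36, 49, 64, 81, 100 the conclusion holds.
n = 121: 121 = 11² and 121 + 23 = 144 = 12².
Thus n = 121 disproves the claim, and no smaller n works.

n = 121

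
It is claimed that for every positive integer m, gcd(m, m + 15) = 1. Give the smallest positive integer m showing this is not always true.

m = 3

For m = 1, 2 the conclusion holds.
m = 3: gcd(3, 18) = 3.
Hence m = 3 is a counterexample.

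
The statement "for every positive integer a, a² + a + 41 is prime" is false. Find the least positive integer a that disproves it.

We need the least positive integer a for which a² + a + 41 is not prime.
For a = 1, 2, 3, 4, …, 37, 38, 39 the conclusion holds.
a = 40: a² + a + 41 = 1681 = 41 × 41, composite.

a = 40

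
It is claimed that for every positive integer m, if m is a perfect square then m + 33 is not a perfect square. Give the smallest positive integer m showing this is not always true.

m = 16

We need the least positive integer m for which m is a perfect square but m + 33 is a perfect square.
For m = 1, 4, 9 the conclusion holds.
m = 16: 16 = 4² and 16 + 33 = 49 = 7².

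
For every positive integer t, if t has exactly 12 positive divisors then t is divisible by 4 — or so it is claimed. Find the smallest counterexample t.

t = 90

Check each positive integer t in order until t has exactly 12 positive divisors but t is not divisible by 4.
t = 60: τ(60) = 12; 60 mod 4 = 0.
t = 72: τ(72) = 12; 72 mod 4 = 0.
t = 84: τ(84) = 12; 84 mod 4 = 0.
t = 90: τ(90) = 12; 90 mod 4 = 2.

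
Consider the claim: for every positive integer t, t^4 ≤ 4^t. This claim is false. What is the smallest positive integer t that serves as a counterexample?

t = 3

We need the least positive integer t for which t^4 > 4^t.
t = 1: t^4 = 1 and 4^t = 4, so 1 ≤ 4.
t = 2: t^4 = 16 and 4^t = 16, so 16 ≤ 16.
t = 3: t^4 = 81 and 4^t = 64, so 81 > 64.
So t = 3 is the smallest counterexample.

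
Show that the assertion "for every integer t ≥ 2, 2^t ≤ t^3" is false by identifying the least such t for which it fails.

Check each integer t ≥ 2 in order until 2^t > t^3.
t = 2: 2^t = 4 and t^3 = 8, so 4 ≤ 8.
t = 3: 2^t = 8 and t^3 = 27, so 8 ≤ 27.
t = 4: 2^t = 16 and t^3 = 64, so 16 ≤ 64.
t = 5: 2^t = 32 and t^3 = 125, so 32 ≤ 125.
t = 6: 2^t = 64 and t^3 = 216, so 64 ≤ 216.
t = 7: 2^t = 128 and t^3 = 343, so 128 ≤ 343.
t = 8: 2^t = 256 and t^3 = 512, so 256 ≤ 512.
t = 9: 2^t = 512 and t^3 = 729, so 512 ≤ 729.
t = 10: 2^t = 1024 and t^3 = 1000, so 1024 > 1000.

t = 10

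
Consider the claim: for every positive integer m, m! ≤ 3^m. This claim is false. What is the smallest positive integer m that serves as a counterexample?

m = 7

A counterexample is any positive integer m such that m! > 3^m; we check each in order.
For m = 1, 2, 3, 4, 5, 6 the conclusion holds.
m = 7: m! = 5040 and 3^m = 2187, so 5040 > 2187.
Hence m = 7 is a counterexample.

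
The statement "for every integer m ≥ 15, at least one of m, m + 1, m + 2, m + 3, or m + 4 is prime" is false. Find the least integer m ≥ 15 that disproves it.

For m = 15, 16, 17, 18, 19, 20, 21, 22, 23 the conclusion holds.
m = 24: 24 = 2 × 12; 25 = 5 × 5; 26 = 2 × 13; 27 = 3 × 9; 28 = 2 × 14 — all composite.

m = 24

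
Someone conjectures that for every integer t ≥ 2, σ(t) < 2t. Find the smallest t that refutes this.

t = 6

A counterexample is any integer t ≥ 2 such that the claim fails; we check each in order.
The first 4 eligible values, up to t = 5, all satisfy the conclusion.
t = 6: σ(6) = 12; 12 ≥ 12.
Thus t = 6 disproves the claim, and no smaller t works.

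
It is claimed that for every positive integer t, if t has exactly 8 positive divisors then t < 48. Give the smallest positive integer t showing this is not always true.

A counterexample is any positive integer t such that t has exactly 8 positive divisors but the claim fails; we check each in order.
For t = 24, 30, 40, 42 the conclusion holds.
t = 54: τ(54) = 8; 54 ≥ 48.

t = 54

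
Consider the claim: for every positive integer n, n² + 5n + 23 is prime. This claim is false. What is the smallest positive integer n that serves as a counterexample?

Check each positive integer n in order until n² + 5n + 23 is not prime.
The first 13 eligible values, up to n = 13, all satisfy the conclusion.
n = 14: n² + 5n + 23 = 289 = 17 × 17, composite.
Hence n = 14 is a counterexample.

n = 14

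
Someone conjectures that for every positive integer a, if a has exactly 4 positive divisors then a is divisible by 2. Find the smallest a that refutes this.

a = 6: τ(6) = 4; 6 mod 2 = 0.
a = 8: τ(8) = 4; 8 mod 2 = 0.
a = 10: τ(10) = 4; 10 mod 2 = 0.
a = 14: τ(14) = 4; 14 mod 2 = 0.
a = 15: τ(15) = 4; 15 mod 2 = 1.
Thus a = 15 disproves the claim, and no smaller a works.

a = 15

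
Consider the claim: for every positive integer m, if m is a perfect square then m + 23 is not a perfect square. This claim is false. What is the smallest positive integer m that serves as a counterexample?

Check each positive integer m in order until m is a perfect square but m + 23 is a perfect square.
For m = 1, 4, 9, 16, 25, 36, 49, 64, 81, 100 the conclusion holds.
m = 121: 121 = 11² and 121 + 23 = 144 = 12².
Thus m = 121 disproves the claim, and no smaller m works.

m = 121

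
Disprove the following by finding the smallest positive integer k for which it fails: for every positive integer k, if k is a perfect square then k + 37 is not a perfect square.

k = 324

For k = 1, 4, 9, 16, …, 225, 256, 289 the conclusion holds.
k = 324: 324 = 18² and 324 + 37 = 361 = 19².
So k = 324 is the smallest counterexample.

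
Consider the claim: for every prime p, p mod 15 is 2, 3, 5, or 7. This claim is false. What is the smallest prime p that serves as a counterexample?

p = 11

Check each prime p in order until the claim fails.
The first 4 eligible values, up to p = 7, all satisfy the conclusion.
p = 11: 11 mod 15 = 11 — not in {2, 3, 5, 7}.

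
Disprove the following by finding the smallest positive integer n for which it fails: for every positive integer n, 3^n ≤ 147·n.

n = 7

The first 6 eligible values, up to n = 6, all satisfy the conclusion.
n = 7: 3^n = 2187 and 147·n = 1029, so 2187 > 1029.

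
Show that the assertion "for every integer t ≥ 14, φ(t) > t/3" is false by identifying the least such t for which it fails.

A counterexample is any integer t ≥ 14 such that the claim fails; we check each in order.
For t = 14, 15, 16, 17 the conclusion holds.
t = 18: φ(18) = 6 and 18/3 = 6, so φ(18) ≤ 18/3.
Hence t = 18 is a counterexample.

t = 18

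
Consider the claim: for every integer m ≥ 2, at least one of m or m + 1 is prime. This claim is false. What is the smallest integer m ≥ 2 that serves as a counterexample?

Check each integer m ≥ 2 in order until m, m + 1 are both composite.
m = 2: 2 is prime.
m = 3: 3 is prime.
m = 4: 5 is prime.
m = 5: 5 is prime.
m = 6: 7 is prime.
m = 7: 7 is prime.
m = 8: 8 = 2 × 4; 9 = 3 × 3 — both composite.
Thus m = 8 disproves the claim, and no smaller m works.

m = 8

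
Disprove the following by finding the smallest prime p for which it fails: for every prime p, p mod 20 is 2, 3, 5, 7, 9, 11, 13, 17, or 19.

p = 41

For p = 2, 3, 5, 7, …, 29, 31, 37 the conclusion holds.
p = 41: 41 mod 20 = 1 — not in {2, 3, 5, 7, 9, 11, 13, 17, 19}.
Hence p = 41 is a counterexample.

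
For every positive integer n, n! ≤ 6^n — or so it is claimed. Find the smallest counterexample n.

We need the least positive integer n for which n! > 6^n.
For n = 1, 2, 3, 4, …, 11, 12, 13 the conclusion holds.
n = 14: n! = 87178291200 and 6^n = 78364164096, so 87178291200 > 78364164096.
Thus n = 14 disproves the claim, and no smaller n works.

n = 14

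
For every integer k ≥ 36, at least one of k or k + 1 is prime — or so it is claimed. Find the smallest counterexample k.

A counterexample is any integer k ≥ 36 such that k, k + 1 are both composite; we check each in order.
For k = 36, 37 the conclusion holds.
k = 38: 38 = 2 × 19; 39 = 3 × 13 — both composite.
So k = 38 is the smallest counterexample.

k = 38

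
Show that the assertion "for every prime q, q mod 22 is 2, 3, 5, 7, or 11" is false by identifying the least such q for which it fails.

q = 2: 2 mod 22 = 2.
q = 3: 3 mod 22 = 3.
q = 5: 5 mod 22 = 5.
q = 7: 7 mod 22 = 7.
q = 11: 11 mod 22 = 11.
q = 13: 13 mod 22 = 13 — not in {2, 3, 5, 7, 11}.

q = 13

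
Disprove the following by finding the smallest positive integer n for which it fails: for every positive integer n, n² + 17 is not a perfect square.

A counterexample is any positive integer n such that n² + 17 is a perfect square; we check each in order.
For n = 1, 2, 3, 4, 5, 6, 7 the conclusion holds.
n = 8: 8² + 17 = 81 = 9², a perfect square.

n = 8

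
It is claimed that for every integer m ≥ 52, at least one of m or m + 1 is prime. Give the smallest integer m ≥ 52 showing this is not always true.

m = 54

Check each integer m ≥ 52 in order until m, m + 1 are both composite.
m = 52: 53 is prime.
m = 53: 53 is prime.
m = 54: 54 = 2 × 27; 55 = 5 × 11 — both composite.
So m = 54 is the smallest counterexample.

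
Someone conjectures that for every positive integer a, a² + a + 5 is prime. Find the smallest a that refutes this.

a = 4

We need the least positive integer a for which a² + a + 5 is not prime.
a = 1: a² + a + 5 = 7, prime.
a = 2: a² + a + 5 = 11, prime.
a = 3: a² + a + 5 = 17, prime.
a = 4: a² + a + 5 = 25 = 5 × 5, composite.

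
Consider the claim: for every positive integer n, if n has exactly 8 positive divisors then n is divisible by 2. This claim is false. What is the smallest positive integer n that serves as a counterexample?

We need the least positive integer n for which n has exactly 8 positive divisors but n is not divisible by 2.
For n = 24, 30, 40, 42, …, 88, 102, 104 the conclusion holds.
n = 105: τ(105) = 8; 105 mod 2 = 1.
Thus n = 105 disproves the claim, and no smaller n works.

n = 105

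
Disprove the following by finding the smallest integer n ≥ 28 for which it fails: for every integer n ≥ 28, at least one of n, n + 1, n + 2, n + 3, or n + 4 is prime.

The first 4 eligible values, up to n = 31, all satisfy the conclusion.
n = 32: 32 = 2 × 16; 33 = 3 × 11; 34 = 2 × 17; 35 = 5 × 7; 36 = 2 × 18 — all composite.
Thus n = 32 disproves the claim, and no smaller n works.

n = 32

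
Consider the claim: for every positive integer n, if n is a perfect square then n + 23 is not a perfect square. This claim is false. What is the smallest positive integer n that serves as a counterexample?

A counterexample is any positive integer n such that n is a perfect square but n + 23 is a perfect square; we check each in order.
For n = 1, 4, 9, 16, 25, 36, 49, 64, 81, 100 the conclusion holds.
n = 121: 121 = 11² and 121 + 23 = 144 = 12².
Hence n = 121 is a counterexample.

n = 121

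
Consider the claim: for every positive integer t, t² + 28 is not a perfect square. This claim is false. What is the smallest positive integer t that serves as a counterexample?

t = 6

Check each positive integer t in order until t² + 28 is a perfect square.
For t = 1, 2, 3, 4, 5 the conclusion holds.
t = 6: 6² + 28 = 64 = 8², a perfect square.
So t = 6 is the smallest counterexample.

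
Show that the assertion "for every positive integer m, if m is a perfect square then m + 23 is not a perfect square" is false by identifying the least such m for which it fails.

m = 121

We need the least positive integer m for which m is a perfect square but m + 23 is a perfect square.
For m = 1, 4, 9, 16, 25, 36, 49, 64, 81, 100 the conclusion holds.
m = 121: 121 = 11² and 121 + 23 = 144 = 12².
So m = 121 is the smallest counterexample.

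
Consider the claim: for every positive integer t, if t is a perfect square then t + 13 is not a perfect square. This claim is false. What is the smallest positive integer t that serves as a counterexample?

t = 36

A counterexample is any positive integer t such that t is a perfect square but t + 13 is a perfect square; we check each in order.
For t = 1, 4, 9, 16, 25 the conclusion holds.
t = 36: 36 = 6² and 36 + 13 = 49 = 7².
Hence t = 36 is a counterexample.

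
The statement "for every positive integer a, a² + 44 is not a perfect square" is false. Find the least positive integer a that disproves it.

Check each positive integer a in order until a² + 44 is a perfect square.
The first 9 eligible values, up to a = 9, all satisfy the conclusion.
a = 10: 10² + 44 = 144 = 12², a perfect square.

a = 10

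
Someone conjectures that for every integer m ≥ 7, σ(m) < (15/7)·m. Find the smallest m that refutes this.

m = 12

Check each integer m ≥ 7 in order until the claim fails.
The first 5 eligible values, up to m = 11, all satisfy the conclusion.
m = 12: σ(12) = 28; 28 ≥ 180/7.
Thus m = 12 disproves the claim, and no smaller m works.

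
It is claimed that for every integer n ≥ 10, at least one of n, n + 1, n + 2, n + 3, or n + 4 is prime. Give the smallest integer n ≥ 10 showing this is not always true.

n = 24

A counterexample is any integer n ≥ 10 such that n, n + 1, n + 2, n + 3, n + 4 are all composite; we check each in order.
For n = 10, 11, 12, 13, …, 21, 22, 23 the conclusion holds.
n = 24: 24 = 2 × 12; 25 = 5 × 5; 26 = 2 × 13; 27 = 3 × 9; 28 = 2 × 14 — all composite.
So n = 24 is the smallest counterexample.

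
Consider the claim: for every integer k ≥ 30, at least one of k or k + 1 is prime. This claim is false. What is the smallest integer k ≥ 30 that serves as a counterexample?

k = 32

A counterexample is any integer k ≥ 30 such that k, k + 1 are both composite; we check each in order.
k = 30: 31 is prime.
k = 31: 31 is prime.
k = 32: 32 = 2 × 16; 33 = 3 × 11 — both composite.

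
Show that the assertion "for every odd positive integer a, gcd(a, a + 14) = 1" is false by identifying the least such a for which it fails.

Check each odd positive integer a in order until gcd(a, a + 14) > 1.
a = 1: gcd(1, 15) = 1.
a = 3: gcd(3, 17) = 1.
a = 5: gcd(5, 19) = 1.
a = 7: gcd(7, 21) = 7.

a = 7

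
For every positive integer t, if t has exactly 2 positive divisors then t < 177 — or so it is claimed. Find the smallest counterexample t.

Check each positive integer t in order until t has exactly 2 positive divisors but the claim fails.
For t = 2, 3, 5, 7, …, 163, 167, 173 the conclusion holds.
t = 179: τ(179) = 2; 179 ≥ 177.

t = 179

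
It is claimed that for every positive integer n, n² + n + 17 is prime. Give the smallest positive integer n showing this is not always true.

n = 16

A counterexample is any positive integer n such that n² + n + 17 is not prime; we check each in order.
For n = 1, 2, 3, 4, …, 13, 14, 15 the conclusion holds.
n = 16: n² + n + 17 = 289 = 17 × 17, composite.
Hence n = 16 is a counterexample.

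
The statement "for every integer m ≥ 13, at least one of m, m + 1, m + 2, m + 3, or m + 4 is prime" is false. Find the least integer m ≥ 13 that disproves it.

m = 24

For m = 13, 14, 15, 16, …, 21, 22, 23 the conclusion holds.
m = 24: 24 = 2 × 12; 25 = 5 × 5; 26 = 2 × 13; 27 = 3 × 9; 28 = 2 × 14 — all composite.
So m = 24 is the smallest counterexample.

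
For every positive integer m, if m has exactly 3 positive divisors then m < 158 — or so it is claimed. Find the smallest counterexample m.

The first 5 eligible values, up to m = 121, all satisfy the conclusion.
m = 169: τ(169) = 3; 169 ≥ 158.
Thus m = 169 disproves the claim, and no smaller m works.

m = 169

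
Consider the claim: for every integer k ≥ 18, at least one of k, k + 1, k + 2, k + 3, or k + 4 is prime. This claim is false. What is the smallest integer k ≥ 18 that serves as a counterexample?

k = 24

Check each integer k ≥ 18 in order until k, k + 1, k + 2, k + 3, k + 4 are all composite.
k = 18: 19 is prime.
k = 19: 19 is prime.
k = 20: 23 is prime.
k = 21: 23 is prime.
k = 22: 23 is prime.
k = 23: 23 is prime.
k = 24: 24 = 2 × 12; 25 = 5 × 5; 26 = 2 × 13; 27 = 3 × 9; 28 = 2 × 14 — all composite.
Hence k = 24 is a counterexample.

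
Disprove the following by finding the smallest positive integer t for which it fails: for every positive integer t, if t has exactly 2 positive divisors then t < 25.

Check each positive integer t in order until t has exactly 2 positive divisors but the claim fails.
The first 9 eligible values, up to t = 23, all satisfy the conclusion.
t = 29: τ(29) = 2; 29 ≥ 25.
So t = 29 is the smallest counterexample.

t = 29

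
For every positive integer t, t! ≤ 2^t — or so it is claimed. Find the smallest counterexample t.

Check each positive integer t in order until t! > 2^t.
For t = 1, 2, 3 the conclusion holds.
t = 4: t! = 24 and 2^t = 16, so 24 > 16.

t = 4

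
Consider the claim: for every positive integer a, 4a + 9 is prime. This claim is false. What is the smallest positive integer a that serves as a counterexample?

For a = 1, 2 the conclusion holds.
a = 3: 4a + 9 = 21 = 3 × 7, composite.

a = 3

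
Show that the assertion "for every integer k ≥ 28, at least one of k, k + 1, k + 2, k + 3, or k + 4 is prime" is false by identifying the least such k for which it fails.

For k = 28, 29, 30, 31 the conclusion holds.
k = 32: 32 = 2 × 16; 33 = 3 × 11; 34 = 2 × 17; 35 = 5 × 7; 36 = 2 × 18 — all composite.
Thus k = 32 disproves the claim, and no smaller k works.

k = 32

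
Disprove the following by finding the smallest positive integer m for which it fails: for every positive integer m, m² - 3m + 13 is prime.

For m = 1, 2, 3, 4, …, 9, 10, 11 the conclusion holds.
m = 12: m² - 3m + 13 = 121 = 11 × 11, composite.
Hence m = 12 is a counterexample.

m = 12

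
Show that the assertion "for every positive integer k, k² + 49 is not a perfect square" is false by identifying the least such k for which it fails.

k = 24

A counterexample is any positive integer k such that k² + 49 is a perfect square; we check each in order.
The first 23 eligible values, up to k = 23, all satisfy the conclusion.
k = 24: 24² + 49 = 625 = 25², a perfect square.
Hence k = 24 is a counterexample.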